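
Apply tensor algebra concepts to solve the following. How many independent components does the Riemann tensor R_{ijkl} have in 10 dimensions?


The Riemann tensor in d dimensions has d^2(d^2 - 1)/12 independent components.
d = 10, so d^2 = 100
d^2 - 1 = 99
d^2(d^2 - 1) = 100 * 99 = 9900
Divide by 12: 9900 / 12 = 825

825


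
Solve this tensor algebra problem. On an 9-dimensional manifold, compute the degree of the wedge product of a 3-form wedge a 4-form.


The degree of a wedge product is the sum of the degrees of the individual forms.
Degrees: 3, 4
Total degree = 3 + 4 = 7

7


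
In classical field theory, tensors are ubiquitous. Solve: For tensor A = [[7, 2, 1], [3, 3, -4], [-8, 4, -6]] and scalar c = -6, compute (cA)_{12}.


Scalar multiplication: (cA)_{ij} = c * A_{ij}.
c = -6
A_{12} = 2
(cA)_{12} = -6 * 2 = -12

-12


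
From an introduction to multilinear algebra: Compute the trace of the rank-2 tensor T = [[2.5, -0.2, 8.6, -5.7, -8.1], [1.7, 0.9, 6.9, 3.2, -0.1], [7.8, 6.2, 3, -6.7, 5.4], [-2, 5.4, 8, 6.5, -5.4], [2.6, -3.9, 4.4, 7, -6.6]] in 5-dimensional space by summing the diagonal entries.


The contraction (trace) of a rank-2 tensor is the sum of its diagonal elements.
Diagonal entries: A[1,1] = 2.5, A[2,2] = 0.9, A[3,3] = 3, A[4,4] = 6.5, A[5,5] = -6.6
Tr(A) = 2.5 + 0.9 + 3 + 6.5 + -6.6 = 6.3

6.3


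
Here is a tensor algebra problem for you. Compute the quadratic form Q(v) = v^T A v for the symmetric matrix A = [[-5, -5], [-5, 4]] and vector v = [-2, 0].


First compute Av:
(Av)_1 = -5*-2 + -5*0 = 10
(Av)_2 = -5*-2 + 4*0 = 10
Av = [10, 10]
Then v^T (Av) = -2*10 + 0*10
= -20 + 0 = -20

-20


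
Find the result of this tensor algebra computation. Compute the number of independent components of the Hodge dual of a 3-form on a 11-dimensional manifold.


The Hodge dual of a p-form on an n-dimensional manifold is an (n-p)-form.
n = 11, p = 3, so dual degree = 11 - 3 = 8
The number of components is C(n, n-p) = C(11, 8) = 165

165


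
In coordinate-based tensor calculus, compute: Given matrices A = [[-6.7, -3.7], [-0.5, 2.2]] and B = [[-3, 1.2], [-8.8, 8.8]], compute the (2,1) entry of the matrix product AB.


(AB)_{ij} = sum_k A_{ik} B_{kj}.
For i=2, j=1:
A_{21} * B_{11} = -0.5 * -3 = 1.5
A_{22} * B_{21} = 2.2 * -8.8 = -19.36
Sum = 1.5 + -19.36 = -17.86

-17.86


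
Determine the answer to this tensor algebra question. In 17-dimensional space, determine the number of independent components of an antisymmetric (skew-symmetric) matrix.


An antisymmetric rank-2 tensor satisfies A_{ij} = -A_{ji}, so diagonal entries are zero.
The independent components are the upper-triangular entries: C(n, 2) = n(n-1)/2.
n = 17
C(17, 2) = 17 * 16 / 2 = 272 / 2 = 136

136


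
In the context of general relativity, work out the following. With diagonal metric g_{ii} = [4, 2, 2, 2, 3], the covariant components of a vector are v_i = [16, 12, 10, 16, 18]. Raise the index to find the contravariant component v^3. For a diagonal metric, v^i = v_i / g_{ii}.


To raise an index with a diagonal metric: v^i = v_i / g_{ii}.
For index 3: v_3 = 10, g_{33} = 2
v^3 = 10 / 2 = 5

5


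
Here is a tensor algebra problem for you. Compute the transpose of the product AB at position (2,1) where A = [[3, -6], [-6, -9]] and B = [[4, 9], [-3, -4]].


(AB)^T_{ij} = (AB)_{ji} = sum_k A_{jk} B_{ki}.
For i=2, j=1 we need (AB)_{12}:
A_{11} * B_{12} = 3 * 9 = 27
A_{12} * B_{22} = -6 * -4 = 24
Sum = 27 + 24 = 51

51


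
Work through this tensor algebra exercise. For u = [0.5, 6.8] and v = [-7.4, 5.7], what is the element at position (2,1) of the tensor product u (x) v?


The outer product entry T_{ij} = u_i * v_j.
We need i=2, j=1.
u_2 = 6.8, v_1 = -7.4
T_{2,1} = 6.8 * -7.4 = -50.32

-50.32


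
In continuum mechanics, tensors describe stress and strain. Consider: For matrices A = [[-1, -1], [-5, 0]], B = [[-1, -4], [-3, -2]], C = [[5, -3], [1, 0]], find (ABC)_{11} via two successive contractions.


(ABC)_{11} = sum_m (AB)_{1m} C_{m1}. First compute row 1 of AB.
(AB)_{11} = -1*-1 + -1*-3 = 4
(AB)_{12} = -1*-4 + -1*-2 = 6
Now contract with column 1 of C:
(AB)_{11} * C_{11} = 4 * 5 = 20
(AB)_{12} * C_{21} = 6 * 1 = 6
(ABC)_{11} = 20 + 6 = 26

26


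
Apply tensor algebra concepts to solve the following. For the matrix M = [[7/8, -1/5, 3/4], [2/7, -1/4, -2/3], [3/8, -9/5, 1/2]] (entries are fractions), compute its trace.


The trace is the sum of diagonal entries.
Diagonal: M[1,1] = 7/8, M[2,2] = -1/4, M[3,3] = 1/2
Tr(M) = 7/8 + -1/4 + 1/2
Computing step by step:
After adding M[1,1]: 7/8
After adding M[2,2]: 5/8
After adding M[3,3]: 9/8
Tr(M) = 9/8

9/8


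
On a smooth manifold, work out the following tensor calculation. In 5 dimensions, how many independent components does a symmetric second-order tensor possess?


A symmetric rank-2 tensor in d dimensions has d(d+1)/2 independent components.
d = 5
d(d+1)/2 = 5 * 6 / 2 = 30 / 2 = 15

15


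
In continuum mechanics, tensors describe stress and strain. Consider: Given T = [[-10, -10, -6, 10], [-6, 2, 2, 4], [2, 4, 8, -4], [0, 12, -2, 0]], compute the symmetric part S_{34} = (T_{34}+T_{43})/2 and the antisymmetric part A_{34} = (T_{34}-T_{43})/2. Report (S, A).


T_{34} = -4
T_{43} = -2
S_{34} = (-4 + -2)/2 = -6/2 = -3
A_{34} = (-4 - -2)/2 = -2/2 = -1
Check: S + A = -3 + -1 = -4 = T_{34}.

(-3, -1)


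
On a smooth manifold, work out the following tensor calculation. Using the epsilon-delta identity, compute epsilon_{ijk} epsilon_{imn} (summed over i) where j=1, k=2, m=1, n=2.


Using the identity: epsilon_{ijk} epsilon_{imn} = delta_{jm} delta_{kn} - delta_{jn} delta_{km}.
delta_{11} = 1
delta_{22} = 1
delta_{12} = 0
delta_{21} = 0
Result = 1 * 1 - 0 * 0 = 1 - 0 = 1

1


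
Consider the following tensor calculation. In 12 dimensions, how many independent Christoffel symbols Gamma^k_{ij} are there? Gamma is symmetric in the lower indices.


Christoffel symbols Gamma^k_{ij} are symmetric in i,j, so there are d * d(d+1)/2 independent symbols.
d = 12
d(d+1)/2 = 12 * 13 / 2 = 78
Total = 12 * 78 = 936

936


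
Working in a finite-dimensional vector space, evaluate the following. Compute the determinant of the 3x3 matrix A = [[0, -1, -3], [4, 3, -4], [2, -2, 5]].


Expanding along the first row, det(A) = a11*M_11 - a12*M_12 + a13*M_13, where M_1j is the (1,j) minor.
Minor M_11 = 3*5 - -4*-2 = 7
Minor M_12 = 4*5 - -4*2 = 28
Minor M_13 = 4*-2 - 3*2 = -14
det = 0*(7) - -1*(28) + -3*(-14)
    = 0 - -28 + 42
    = 70

70


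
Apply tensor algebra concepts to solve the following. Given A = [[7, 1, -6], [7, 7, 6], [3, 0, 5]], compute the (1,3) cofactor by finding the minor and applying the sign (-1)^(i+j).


To find cofactor C_{13}, delete row 1 and column 3.
The resulting 2x2 submatrix is: [[7, 7], [3, 0]]
Minor M_{13} = 7*0 - 7*3
  = 0 - 21 = -21
Sign = (-1)^(1+3) = (-1)^4 = 1
Cofactor C_{13} = 1 * -21 = -21

-21


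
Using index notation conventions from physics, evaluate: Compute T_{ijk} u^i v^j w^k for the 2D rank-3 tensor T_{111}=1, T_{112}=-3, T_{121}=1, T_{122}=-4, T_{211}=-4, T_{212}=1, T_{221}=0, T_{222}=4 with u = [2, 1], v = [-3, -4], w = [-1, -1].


S = sum over i,j,k of T_{ijk} u_i v_j w_k. Expanding all 8 terms:
T_{111}*u_1*v_1*w_1 = 1*2*-3*-1 = 6  (running total: 6)
T_{112}*u_1*v_1*w_2 = -3*2*-3*-1 = -18  (running total: -12)
T_{121}*u_1*v_2*w_1 = 1*2*-4*-1 = 8  (running total: -4)
T_{122}*u_1*v_2*w_2 = -4*2*-4*-1 = -32  (running total: -36)
T_{211}*u_2*v_1*w_1 = -4*1*-3*-1 = -12  (running total: -48)
T_{212}*u_2*v_1*w_2 = 1*1*-3*-1 = 3  (running total: -45)
T_{221}*u_2*v_2*w_1 = 0*1*-4*-1 = 0  (running total: -45)
T_{222}*u_2*v_2*w_2 = 4*1*-4*-1 = 16  (running total: -29)
S = -29

-29


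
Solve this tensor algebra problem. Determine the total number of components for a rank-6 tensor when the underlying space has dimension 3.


The number of components of a rank-r tensor in d dimensions is d^r.
Here d = 3 and r = 6.
3^6 = 729

729


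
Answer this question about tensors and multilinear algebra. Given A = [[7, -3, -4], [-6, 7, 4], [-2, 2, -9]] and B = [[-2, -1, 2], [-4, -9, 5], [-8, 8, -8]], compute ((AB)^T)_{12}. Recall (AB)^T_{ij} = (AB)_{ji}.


(AB)^T_{ij} = (AB)_{ji} = sum_k A_{jk} B_{ki}.
For i=1, j=2 we need (AB)_{21}:
A_{21} * B_{11} = -6 * -2 = 12
A_{22} * B_{21} = 7 * -4 = -28
A_{23} * B_{31} = 4 * -8 = -32
Sum = 12 + -28 + -32 = -48

-48


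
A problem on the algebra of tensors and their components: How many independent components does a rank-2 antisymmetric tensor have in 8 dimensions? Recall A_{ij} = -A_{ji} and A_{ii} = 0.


An antisymmetric rank-2 tensor satisfies A_{ij} = -A_{ji}, so diagonal entries are zero.
The independent components are the upper-triangular entries: C(n, 2) = n(n-1)/2.
n = 8
C(8, 2) = 8 * 7 / 2 = 56 / 2 = 28

28


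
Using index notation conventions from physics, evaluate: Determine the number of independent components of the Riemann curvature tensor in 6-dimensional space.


The Riemann tensor in d dimensions has d^2(d^2 - 1)/12 independent components.
d = 6, so d^2 = 36
d^2 - 1 = 35
d^2(d^2 - 1) = 36 * 35 = 1260
Divide by 12: 1260 / 12 = 105

105


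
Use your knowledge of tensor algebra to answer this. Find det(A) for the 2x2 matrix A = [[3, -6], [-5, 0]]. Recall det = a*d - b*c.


For a 2x2 matrix [[a, b], [c, d]], det = a*d - b*c.
a = 3, b = -6, c = -5, d = 0
a*d = 3 * 0 = 0
b*c = -6 * -5 = 30
det = 0 - 30 = -30

-30


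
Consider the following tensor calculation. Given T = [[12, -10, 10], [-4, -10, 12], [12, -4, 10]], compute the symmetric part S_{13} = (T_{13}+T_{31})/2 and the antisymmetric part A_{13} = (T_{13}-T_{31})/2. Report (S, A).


T_{13} = 10
T_{31} = 12
S_{13} = (10 + 12)/2 = 22/2 = 11
A_{13} = (10 - 12)/2 = -2/2 = -1
Check: S + A = 11 + -1 = 10 = T_{13}.

(11, -1)


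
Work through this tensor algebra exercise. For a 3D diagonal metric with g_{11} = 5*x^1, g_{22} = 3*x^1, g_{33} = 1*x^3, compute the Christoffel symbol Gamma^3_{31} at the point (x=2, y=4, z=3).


For a diagonal metric, Gamma^k_{ij} = (1/2) g^{kk} (dg_{ik}/dx_j + dg_{jk}/dx_i - dg_{ij}/dx_k).
The metric is diagonal, so g_{ab} = 0 for a != b.
At the given point: g_{11} = 10, g_{22} = 6, g_{33} = 8
g^{33} = 1/8
dg_{33}/dx_1 = dg_{33}/dx_1 = 12
dg_{13}/dx_3 = 0 (off-diagonal)
dg_{31}/dx_3 = 0 (off-diagonal)
Numerator = 12 + 0 - 0 = 12
Gamma^3_{31} = 12 / (2 * 8) = 3/4

3/4


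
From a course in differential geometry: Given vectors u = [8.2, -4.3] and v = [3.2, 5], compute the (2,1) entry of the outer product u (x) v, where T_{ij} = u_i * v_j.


The outer product entry T_{ij} = u_i * v_j.
We need i=2, j=1.
u_2 = -4.3, v_1 = 3.2
T_{2,1} = -4.3 * 3.2 = -13.76

-13.76


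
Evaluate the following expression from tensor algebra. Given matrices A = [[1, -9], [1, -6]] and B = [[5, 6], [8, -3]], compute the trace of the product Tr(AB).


Tr(AB) = sum_i (AB)_{ii} where (AB)_{ii} = sum_k A_{ik} B_{ki}.
(AB)_{11} = 1*5 + -9*8 = -67
(AB)_{22} = 1*6 + -6*-3 = 24
Tr(AB) = -67 + 24 = -43

-43


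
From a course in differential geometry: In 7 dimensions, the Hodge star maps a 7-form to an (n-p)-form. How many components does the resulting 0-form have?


The Hodge dual of a p-form on an n-dimensional manifold is an (n-p)-form.
n = 7, p = 7, so dual degree = 7 - 7 = 0
The number of components is C(n, n-p) = C(7, 0) = 1

1


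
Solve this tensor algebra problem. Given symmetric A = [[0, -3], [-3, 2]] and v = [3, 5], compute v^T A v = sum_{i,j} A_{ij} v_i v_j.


First compute Av:
(Av)_1 = 0*3 + -3*5 = -15
(Av)_2 = -3*3 + 2*5 = 1
Av = [-15, 1]
Then v^T (Av) = 3*-15 + 5*1
= -45 + 5 = -40

-40


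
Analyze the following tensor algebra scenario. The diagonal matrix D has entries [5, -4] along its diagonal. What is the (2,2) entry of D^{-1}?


For a diagonal matrix, the inverse has entries (D^{-1})_{ii} = 1/d_{ii}.
The diagonal entries are: d_{11} = 5, d_{22} = -4
We need (D^{-1})_{22} = 1/d_{22} = 1/-4 = -1/4

-1/4


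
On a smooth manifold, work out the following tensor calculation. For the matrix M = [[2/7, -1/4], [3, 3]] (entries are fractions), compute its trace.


The trace is the sum of diagonal entries.
Diagonal: M[1,1] = 2/7, M[2,2] = 3
Tr(M) = 2/7 + 3
Computing step by step:
After adding M[1,1]: 2/7
After adding M[2,2]: 23/7
Tr(M) = 23/7

23/7


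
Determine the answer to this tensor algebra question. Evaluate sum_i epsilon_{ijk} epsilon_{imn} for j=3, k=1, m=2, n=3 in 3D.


Using the identity: epsilon_{ijk} epsilon_{imn} = delta_{jm} delta_{kn} - delta_{jn} delta_{km}.
delta_{32} = 0
delta_{13} = 0
delta_{33} = 1
delta_{12} = 0
Result = 0 * 0 - 1 * 0 = 0 - 0 = 0

0


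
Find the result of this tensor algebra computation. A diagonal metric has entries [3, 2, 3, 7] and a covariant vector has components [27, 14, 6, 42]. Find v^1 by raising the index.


To raise an index with a diagonal metric: v^i = v_i / g_{ii}.
For index 1: v_1 = 27, g_{11} = 3
v^1 = 27 / 3 = 9

9


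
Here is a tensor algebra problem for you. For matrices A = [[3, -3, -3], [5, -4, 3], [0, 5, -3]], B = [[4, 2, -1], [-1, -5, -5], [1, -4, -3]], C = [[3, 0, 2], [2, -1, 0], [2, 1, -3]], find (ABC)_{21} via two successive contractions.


(ABC)_{21} = sum_m (AB)_{2m} C_{m1}. First compute row 2 of AB.
(AB)_{21} = 5*4 + -4*-1 + 3*1 = 27
(AB)_{22} = 5*2 + -4*-5 + 3*-4 = 18
(AB)_{23} = 5*-1 + -4*-5 + 3*-3 = 6
Now contract with column 1 of C:
(AB)_{21} * C_{11} = 27 * 3 = 81
(AB)_{22} * C_{21} = 18 * 2 = 36
(AB)_{23} * C_{31} = 6 * 2 = 12
(ABC)_{21} = 81 + 36 + 12 = 129

129


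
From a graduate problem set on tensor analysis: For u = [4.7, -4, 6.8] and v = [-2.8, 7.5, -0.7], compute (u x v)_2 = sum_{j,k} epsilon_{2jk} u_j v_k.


(u x v)_2 = sum_{j,k} epsilon_{2jk} u_j v_k. Only permutations of (1,2,3) contribute; the two non-zero terms are:
eps_{213} u_1 v_3 = -1 * 4.7 * -0.7 = 3.29
eps_{231} u_3 v_1 = 1 * 6.8 * -2.8 = -19.04
(u x v)_2 = -15.75

-15.75


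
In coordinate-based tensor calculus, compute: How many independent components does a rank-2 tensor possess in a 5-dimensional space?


The number of components of a rank-r tensor in d dimensions is d^r.
Here d = 5 and r = 2.
5^2 = 25

25


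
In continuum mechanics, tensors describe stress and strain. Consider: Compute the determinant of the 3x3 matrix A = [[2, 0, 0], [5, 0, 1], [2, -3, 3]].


Expanding along the first row, det(A) = a11*M_11 - a12*M_12 + a13*M_13, where M_1j is the (1,j) minor.
Minor M_11 = 0*3 - 1*-3 = 3
Minor M_12 = 5*3 - 1*2 = 13
Minor M_13 = 5*-3 - 0*2 = -15
det = 2*(3) - 0*(13) + 0*(-15)
    = 6 - 0 + 0
    = 6

6


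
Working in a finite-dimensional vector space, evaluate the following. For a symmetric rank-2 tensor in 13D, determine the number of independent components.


A symmetric rank-2 tensor in d dimensions has d(d+1)/2 independent components.
d = 13
d(d+1)/2 = 13 * 14 / 2 = 182 / 2 = 91

91


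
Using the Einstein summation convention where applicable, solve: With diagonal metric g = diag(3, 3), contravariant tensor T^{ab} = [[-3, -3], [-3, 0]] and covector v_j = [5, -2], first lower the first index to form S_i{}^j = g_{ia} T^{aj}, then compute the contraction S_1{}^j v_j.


Step 1: lower the first index. For a diagonal metric, g_{ia} T^{aj} = g_{ii} T^{ij} (no sum on i).
g_{11} = 3
S_1{}^1 = 3 * T^{11} = 3 * -3 = -9
S_1{}^2 = 3 * T^{12} = 3 * -3 = -9
Step 2: contract S_1{}^j with v_j.
S_1{}^1 * v_1 = -9 * 5 = -45
S_1{}^2 * v_2 = -9 * -2 = 18
Result = -45 + 18 = -27

-27


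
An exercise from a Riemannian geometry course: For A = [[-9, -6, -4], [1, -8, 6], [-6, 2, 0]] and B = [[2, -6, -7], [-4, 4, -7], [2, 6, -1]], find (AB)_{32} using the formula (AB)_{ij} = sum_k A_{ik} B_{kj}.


(AB)_{ij} = sum_k A_{ik} B_{kj}.
For i=3, j=2:
A_{31} * B_{12} = -6 * -6 = 36
A_{32} * B_{22} = 2 * 4 = 8
A_{33} * B_{32} = 0 * 6 = 0
Sum = 36 + 8 + 0 = 44

44


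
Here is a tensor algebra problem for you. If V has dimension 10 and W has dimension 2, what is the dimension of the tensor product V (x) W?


The dimension of a tensor product is the product of dimensions.
dim(V) = 10, dim(W) = 2
dim(V (x) W) = 10 * 2 = 20

20


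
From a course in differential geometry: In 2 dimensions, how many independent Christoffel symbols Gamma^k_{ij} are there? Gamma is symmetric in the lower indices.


Christoffel symbols Gamma^k_{ij} are symmetric in i,j, so there are d * d(d+1)/2 independent symbols.
d = 2
d(d+1)/2 = 2 * 3 / 2 = 3
Total = 2 * 3 = 6

6


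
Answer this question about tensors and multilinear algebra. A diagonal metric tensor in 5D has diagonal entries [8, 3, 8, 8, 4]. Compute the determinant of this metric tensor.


For a diagonal metric, the determinant is the product of diagonal entries.
Diagonal entries: 8, 3, 8, 8, 4
det(g) = 8 * 3 * 8 * 8 * 4 = 6144

6144


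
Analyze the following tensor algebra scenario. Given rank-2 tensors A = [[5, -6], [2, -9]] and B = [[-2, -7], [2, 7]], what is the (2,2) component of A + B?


Tensor addition is component-wise: (A + B)_{ij} = A_{ij} + B_{ij}.
A_{22} = -9
B_{22} = 7
(A + B)_{22} = -9 + 7 = -2

-2


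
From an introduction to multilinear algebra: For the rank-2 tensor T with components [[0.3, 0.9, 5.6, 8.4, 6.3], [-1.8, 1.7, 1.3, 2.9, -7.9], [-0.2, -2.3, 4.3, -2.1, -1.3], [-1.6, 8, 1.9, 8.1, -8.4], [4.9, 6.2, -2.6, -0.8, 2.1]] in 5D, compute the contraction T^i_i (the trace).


The contraction (trace) of a rank-2 tensor is the sum of its diagonal elements.
Diagonal entries: A[1,1] = 0.3, A[2,2] = 1.7, A[3,3] = 4.3, A[4,4] = 8.1, A[5,5] = 2.1
Tr(A) = 0.3 + 1.7 + 4.3 + 8.1 + 2.1 = 16.5

16.5


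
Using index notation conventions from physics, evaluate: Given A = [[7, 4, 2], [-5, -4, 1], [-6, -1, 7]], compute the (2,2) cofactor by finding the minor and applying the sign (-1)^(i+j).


To find cofactor C_{22}, delete row 2 and column 2.
The resulting 2x2 submatrix is: [[7, 2], [-6, 7]]
Minor M_{22} = 7*7 - 2*-6
  = 49 - -12 = 61
Sign = (-1)^(2+2) = (-1)^4 = 1
Cofactor C_{22} = 1 * 61 = 61

61


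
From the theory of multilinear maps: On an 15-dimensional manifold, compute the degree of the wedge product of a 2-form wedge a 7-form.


The degree of a wedge product is the sum of the degrees of the individual forms.
Degrees: 2, 7
Total degree = 2 + 7 = 9

9


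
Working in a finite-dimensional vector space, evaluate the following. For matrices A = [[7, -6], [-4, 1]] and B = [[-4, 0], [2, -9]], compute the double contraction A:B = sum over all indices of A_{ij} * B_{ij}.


A:B = sum over all i,j of A_{ij} * B_{ij}.
Row 1: 7*-4=-28, -6*0=0 => row sum = -28
Row 2: -4*2=-8, 1*-9=-9 => row sum = -17
Total = -28 + -17 = -45

-45


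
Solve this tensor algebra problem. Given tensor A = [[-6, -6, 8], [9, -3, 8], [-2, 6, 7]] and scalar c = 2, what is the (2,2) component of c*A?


Scalar multiplication: (cA)_{ij} = c * A_{ij}.
c = 2
A_{22} = -3
(cA)_{22} = 2 * -3 = -6

-6


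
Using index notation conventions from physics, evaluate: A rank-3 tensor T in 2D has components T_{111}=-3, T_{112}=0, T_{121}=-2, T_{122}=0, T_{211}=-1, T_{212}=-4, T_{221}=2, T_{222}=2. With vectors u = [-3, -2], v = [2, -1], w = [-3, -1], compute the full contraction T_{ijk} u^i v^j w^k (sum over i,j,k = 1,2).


S = sum over i,j,k of T_{ijk} u_i v_j w_k. Expanding all 8 terms:
T_{111}*u_1*v_1*w_1 = -3*-3*2*-3 = -54  (running total: -54)
T_{112}*u_1*v_1*w_2 = 0*-3*2*-1 = 0  (running total: -54)
T_{121}*u_1*v_2*w_1 = -2*-3*-1*-3 = 18  (running total: -36)
T_{122}*u_1*v_2*w_2 = 0*-3*-1*-1 = 0  (running total: -36)
T_{211}*u_2*v_1*w_1 = -1*-2*2*-3 = -12  (running total: -48)
T_{212}*u_2*v_1*w_2 = -4*-2*2*-1 = -16  (running total: -64)
T_{221}*u_2*v_2*w_1 = 2*-2*-1*-3 = -12  (running total: -76)
T_{222}*u_2*v_2*w_2 = 2*-2*-1*-1 = -4  (running total: -80)
S = -80

-80


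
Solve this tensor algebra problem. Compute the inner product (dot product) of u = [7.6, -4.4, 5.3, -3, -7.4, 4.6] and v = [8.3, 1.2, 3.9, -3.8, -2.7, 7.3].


The inner product u . v = sum of u_i * v_i.
Term-by-term: 7.6 * 8.3, -4.4 * 1.2, 5.3 * 3.9, -3 * -3.8, -7.4 * -2.7, 4.6 * 7.3
Products: 63.08, -5.28, 20.67, 11.4, 19.98, 33.58
Sum = 63.08 + -5.28 + 20.67 + 11.4 + 19.98 + 33.58 = 143.43

143.43


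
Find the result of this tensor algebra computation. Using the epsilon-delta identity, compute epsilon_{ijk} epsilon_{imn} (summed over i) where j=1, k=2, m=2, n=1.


Using the identity: epsilon_{ijk} epsilon_{imn} = delta_{jm} delta_{kn} - delta_{jn} delta_{km}.
delta_{12} = 0
delta_{21} = 0
delta_{11} = 1
delta_{22} = 1
Result = 0 * 0 - 1 * 1 = 0 - 1 = -1

-1


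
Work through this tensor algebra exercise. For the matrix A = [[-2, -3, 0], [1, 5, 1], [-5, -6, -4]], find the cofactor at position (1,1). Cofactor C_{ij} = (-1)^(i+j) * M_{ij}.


To find cofactor C_{11}, delete row 1 and column 1.
The resulting 2x2 submatrix is: [[5, 1], [-6, -4]]
Minor M_{11} = 5*-4 - 1*-6
  = -20 - -6 = -14
Sign = (-1)^(1+1) = (-1)^2 = 1
Cofactor C_{11} = 1 * -14 = -14

-14


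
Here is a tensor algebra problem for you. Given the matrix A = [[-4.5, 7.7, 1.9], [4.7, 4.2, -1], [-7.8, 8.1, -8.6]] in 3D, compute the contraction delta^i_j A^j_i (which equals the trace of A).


The contraction (trace) of a rank-2 tensor is the sum of its diagonal elements.
Diagonal entries: A[1,1] = -4.5, A[2,2] = 4.2, A[3,3] = -8.6
Tr(A) = -4.5 + 4.2 + -8.6 = -8.9

-8.9


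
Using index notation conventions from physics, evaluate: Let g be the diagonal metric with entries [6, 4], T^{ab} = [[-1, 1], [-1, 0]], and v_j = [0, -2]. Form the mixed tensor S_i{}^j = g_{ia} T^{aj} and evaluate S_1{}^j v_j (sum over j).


Step 1: lower the first index. For a diagonal metric, g_{ia} T^{aj} = g_{ii} T^{ij} (no sum on i).
g_{11} = 6
S_1{}^1 = 6 * T^{11} = 6 * -1 = -6
S_1{}^2 = 6 * T^{12} = 6 * 1 = 6
Step 2: contract S_1{}^j with v_j.
S_1{}^1 * v_1 = -6 * 0 = 0
S_1{}^2 * v_2 = 6 * -2 = -12
Result = 0 + -12 = -12

-12


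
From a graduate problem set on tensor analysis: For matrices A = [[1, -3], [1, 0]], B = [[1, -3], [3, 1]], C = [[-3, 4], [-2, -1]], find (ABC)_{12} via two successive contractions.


(ABC)_{12} = sum_m (AB)_{1m} C_{m2}. First compute row 1 of AB.
(AB)_{11} = 1*1 + -3*3 = -8
(AB)_{12} = 1*-3 + -3*1 = -6
Now contract with column 2 of C:
(AB)_{11} * C_{12} = -8 * 4 = -32
(AB)_{12} * C_{22} = -6 * -1 = 6
(ABC)_{12} = -32 + 6 = -26

-26


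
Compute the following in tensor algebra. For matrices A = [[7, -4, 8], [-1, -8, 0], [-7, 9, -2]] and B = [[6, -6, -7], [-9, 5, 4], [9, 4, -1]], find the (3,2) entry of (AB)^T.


(AB)^T_{ij} = (AB)_{ji} = sum_k A_{jk} B_{ki}.
For i=3, j=2 we need (AB)_{23}:
A_{21} * B_{13} = -1 * -7 = 7
A_{22} * B_{23} = -8 * 4 = -32
A_{23} * B_{33} = 0 * -1 = 0
Sum = 7 + -32 + 0 = -25

-25


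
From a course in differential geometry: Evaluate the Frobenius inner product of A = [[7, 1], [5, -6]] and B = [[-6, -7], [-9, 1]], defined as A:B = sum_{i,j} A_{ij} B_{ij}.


A:B = sum over all i,j of A_{ij} * B_{ij}.
Row 1: 7*-6=-42, 1*-7=-7 => row sum = -49
Row 2: 5*-9=-45, -6*1=-6 => row sum = -51
Total = -49 + -51 = -100

-100


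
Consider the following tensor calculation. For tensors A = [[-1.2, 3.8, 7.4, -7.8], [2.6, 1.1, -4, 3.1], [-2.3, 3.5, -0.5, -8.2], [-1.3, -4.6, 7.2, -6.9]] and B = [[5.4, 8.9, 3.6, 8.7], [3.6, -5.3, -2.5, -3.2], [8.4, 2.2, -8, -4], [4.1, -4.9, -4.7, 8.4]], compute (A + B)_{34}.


Tensor addition is component-wise: (A + B)_{ij} = A_{ij} + B_{ij}.
A_{34} = -8.2
B_{34} = -4
(A + B)_{34} = -8.2 + -4 = -12.2

-12.2


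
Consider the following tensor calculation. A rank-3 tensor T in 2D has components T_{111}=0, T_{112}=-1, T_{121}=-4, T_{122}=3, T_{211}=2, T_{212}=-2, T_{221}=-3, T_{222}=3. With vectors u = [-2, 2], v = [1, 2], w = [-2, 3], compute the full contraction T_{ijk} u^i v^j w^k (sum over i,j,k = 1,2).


S = sum over i,j,k of T_{ijk} u_i v_j w_k. Expanding all 8 terms:
T_{111}*u_1*v_1*w_1 = 0*-2*1*-2 = 0  (running total: 0)
T_{112}*u_1*v_1*w_2 = -1*-2*1*3 = 6  (running total: 6)
T_{121}*u_1*v_2*w_1 = -4*-2*2*-2 = -32  (running total: -26)
T_{122}*u_1*v_2*w_2 = 3*-2*2*3 = -36  (running total: -62)
T_{211}*u_2*v_1*w_1 = 2*2*1*-2 = -8  (running total: -70)
T_{212}*u_2*v_1*w_2 = -2*2*1*3 = -12  (running total: -82)
T_{221}*u_2*v_2*w_1 = -3*2*2*-2 = 24  (running total: -58)
T_{222}*u_2*v_2*w_2 = 3*2*2*3 = 36  (running total: -22)
S = -22

-22


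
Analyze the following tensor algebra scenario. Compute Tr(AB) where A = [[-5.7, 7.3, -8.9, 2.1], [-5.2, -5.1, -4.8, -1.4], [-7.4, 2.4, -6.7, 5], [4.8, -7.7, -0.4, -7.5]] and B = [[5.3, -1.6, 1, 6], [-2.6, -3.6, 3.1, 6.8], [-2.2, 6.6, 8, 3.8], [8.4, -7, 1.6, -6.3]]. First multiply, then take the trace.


Tr(AB) = sum_i (AB)_{ii} where (AB)_{ii} = sum_k A_{ik} B_{ki}.
(AB)_{11} = -5.7*5.3 + 7.3*-2.6 + -8.9*-2.2 + 2.1*8.4 = -11.97
(AB)_{22} = -5.2*-1.6 + -5.1*-3.6 + -4.8*6.6 + -1.4*-7 = 4.8
(AB)_{33} = -7.4*1 + 2.4*3.1 + -6.7*8 + 5*1.6 = -45.56
(AB)_{44} = 4.8*6 + -7.7*6.8 + -0.4*3.8 + -7.5*-6.3 = 22.17
Tr(AB) = -11.97 + 4.8 + -45.56 + 22.17 = -30.56

-30.56


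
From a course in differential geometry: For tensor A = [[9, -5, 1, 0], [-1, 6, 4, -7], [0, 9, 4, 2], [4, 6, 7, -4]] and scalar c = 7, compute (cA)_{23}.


Scalar multiplication: (cA)_{ij} = c * A_{ij}.
c = 7
A_{23} = 4
(cA)_{23} = 7 * 4 = 28

28


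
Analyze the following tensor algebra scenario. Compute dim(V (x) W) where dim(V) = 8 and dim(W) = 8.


The dimension of a tensor product is the product of dimensions.
dim(V) = 8, dim(W) = 8
dim(V (x) W) = 8 * 8 = 64

64


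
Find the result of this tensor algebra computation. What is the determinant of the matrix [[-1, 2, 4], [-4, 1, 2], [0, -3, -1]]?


Expanding along the first row, det(A) = a11*M_11 - a12*M_12 + a13*M_13, where M_1j is the (1,j) minor.
Minor M_11 = 1*-1 - 2*-3 = 5
Minor M_12 = -4*-1 - 2*0 = 4
Minor M_13 = -4*-3 - 1*0 = 12
det = -1*(5) - 2*(4) + 4*(12)
    = -5 - 8 + 48
    = 35

35


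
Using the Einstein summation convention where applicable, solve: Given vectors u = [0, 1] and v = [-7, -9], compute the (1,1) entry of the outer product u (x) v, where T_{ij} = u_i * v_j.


The outer product entry T_{ij} = u_i * v_j.
We need i=1, j=1.
u_1 = 0, v_1 = -7
T_{1,1} = 0 * -7 = 0

0


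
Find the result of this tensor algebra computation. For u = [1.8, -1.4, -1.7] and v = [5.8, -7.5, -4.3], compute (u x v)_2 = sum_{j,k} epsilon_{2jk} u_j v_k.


(u x v)_2 = sum_{j,k} epsilon_{2jk} u_j v_k. Only permutations of (1,2,3) contribute; the two non-zero terms are:
eps_{213} u_1 v_3 = -1 * 1.8 * -4.3 = 7.74
eps_{231} u_3 v_1 = 1 * -1.7 * 5.8 = -9.86
(u x v)_2 = -2.12

-2.12


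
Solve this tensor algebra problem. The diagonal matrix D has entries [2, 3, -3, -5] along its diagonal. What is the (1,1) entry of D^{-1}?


For a diagonal matrix, the inverse has entries (D^{-1})_{ii} = 1/d_{ii}.
The diagonal entries are: d_{11} = 2, d_{22} = 3, d_{33} = -3, d_{44} = -5
We need (D^{-1})_{11} = 1/d_{11} = 1/2 = 1/2

1/2


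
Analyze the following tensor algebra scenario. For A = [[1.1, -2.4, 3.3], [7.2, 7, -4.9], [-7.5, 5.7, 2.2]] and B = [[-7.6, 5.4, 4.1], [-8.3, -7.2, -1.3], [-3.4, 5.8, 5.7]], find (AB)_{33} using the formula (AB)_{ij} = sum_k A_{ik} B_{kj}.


(AB)_{ij} = sum_k A_{ik} B_{kj}.
For i=3, j=3:
A_{31} * B_{13} = -7.5 * 4.1 = -30.75
A_{32} * B_{23} = 5.7 * -1.3 = -7.41
A_{33} * B_{33} = 2.2 * 5.7 = 12.54
Sum = -30.75 + -7.41 + 12.54 = -25.62

-25.62


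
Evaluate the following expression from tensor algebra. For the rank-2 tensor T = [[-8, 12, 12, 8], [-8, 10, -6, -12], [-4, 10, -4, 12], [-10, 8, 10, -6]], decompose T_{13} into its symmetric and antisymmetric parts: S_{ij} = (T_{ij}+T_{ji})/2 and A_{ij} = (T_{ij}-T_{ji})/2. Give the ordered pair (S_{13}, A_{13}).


T_{13} = 12
T_{31} = -4
S_{13} = (12 + -4)/2 = 8/2 = 4
A_{13} = (12 - -4)/2 = 16/2 = 8
Check: S + A = 4 + 8 = 12 = T_{13}.

(4, 8)


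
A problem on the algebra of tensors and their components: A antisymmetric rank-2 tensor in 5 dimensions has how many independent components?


A antisymmetric rank-2 tensor in d dimensions has d(d-1)/2 independent components.
d = 5
d(d-1)/2 = 5 * 4 / 2 = 20 / 2 = 10

10


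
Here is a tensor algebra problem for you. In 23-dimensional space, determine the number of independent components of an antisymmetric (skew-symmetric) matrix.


An antisymmetric rank-2 tensor satisfies A_{ij} = -A_{ji}, so diagonal entries are zero.
The independent components are the upper-triangular entries: C(n, 2) = n(n-1)/2.
n = 23
C(23, 2) = 23 * 22 / 2 = 506 / 2 = 253

253


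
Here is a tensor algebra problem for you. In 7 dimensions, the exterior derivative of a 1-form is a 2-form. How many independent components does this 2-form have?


The exterior derivative of a p-form is a (p+1)-form.
Its number of independent components is C(n, p+1).
n = 7, p+1 = 2
C(7, 2) = 21

21


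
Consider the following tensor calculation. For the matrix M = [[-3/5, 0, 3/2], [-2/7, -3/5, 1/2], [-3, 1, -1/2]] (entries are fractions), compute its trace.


The trace is the sum of diagonal entries.
Diagonal: M[1,1] = -3/5, M[2,2] = -3/5, M[3,3] = -1/2
Tr(M) = -3/5 + -3/5 + -1/2
Computing step by step:
After adding M[1,1]: -3/5
After adding M[2,2]: -6/5
After adding M[3,3]: -17/10
Tr(M) = -17/10

-17/10


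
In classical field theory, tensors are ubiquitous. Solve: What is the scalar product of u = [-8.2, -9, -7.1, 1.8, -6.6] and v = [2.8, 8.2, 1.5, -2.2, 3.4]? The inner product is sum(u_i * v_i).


The inner product u . v = sum of u_i * v_i.
Term-by-term: -8.2 * 2.8, -9 * 8.2, -7.1 * 1.5, 1.8 * -2.2, -6.6 * 3.4
Products: -22.96, -73.8, -10.65, -3.96, -22.44
Sum = -22.96 + -73.8 + -10.65 + -3.96 + -22.44 = -133.81

-133.81


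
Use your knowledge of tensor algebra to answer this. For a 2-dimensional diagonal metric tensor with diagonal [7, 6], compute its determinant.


For a diagonal metric, the determinant is the product of diagonal entries.
Diagonal entries: 7, 6
det(g) = 7 * 6 = 42

42


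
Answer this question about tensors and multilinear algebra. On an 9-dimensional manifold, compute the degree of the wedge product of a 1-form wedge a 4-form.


The degree of a wedge product is the sum of the degrees of the individual forms.
Degrees: 1, 4
Total degree = 1 + 4 = 5

5


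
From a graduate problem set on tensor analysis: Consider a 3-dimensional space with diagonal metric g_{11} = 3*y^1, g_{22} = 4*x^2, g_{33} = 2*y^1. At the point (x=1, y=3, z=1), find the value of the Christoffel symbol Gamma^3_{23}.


For a diagonal metric, Gamma^k_{ij} = (1/2) g^{kk} (dg_{ik}/dx_j + dg_{jk}/dx_i - dg_{ij}/dx_k).
The metric is diagonal, so g_{ab} = 0 for a != b.
At the given point: g_{11} = 9, g_{22} = 4, g_{33} = 6
g^{33} = 1/6
dg_{23}/dx_3 = 0 (off-diagonal)
dg_{33}/dx_2 = dg_{33}/dx_2 = 2
dg_{23}/dx_3 = 0 (off-diagonal)
Numerator = 0 + 2 - 0 = 2
Gamma^3_{23} = 2 / (2 * 6) = 1/6

1/6


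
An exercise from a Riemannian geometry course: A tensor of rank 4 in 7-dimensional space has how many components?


The number of components of a rank-r tensor in d dimensions is d^r.
Here d = 7 and r = 4.
7^4 = 2401

2401


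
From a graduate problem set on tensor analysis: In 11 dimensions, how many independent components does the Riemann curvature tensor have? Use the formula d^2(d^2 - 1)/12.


The Riemann tensor in d dimensions has d^2(d^2 - 1)/12 independent components.
d = 11, so d^2 = 121
d^2 - 1 = 120
d^2(d^2 - 1) = 121 * 120 = 14520
Divide by 12: 14520 / 12 = 1210

1210


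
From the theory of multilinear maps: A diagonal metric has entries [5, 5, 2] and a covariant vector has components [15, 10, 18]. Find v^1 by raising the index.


To raise an index with a diagonal metric: v^i = v_i / g_{ii}.
For index 1: v_1 = 15, g_{11} = 5
v^1 = 15 / 5 = 3

3


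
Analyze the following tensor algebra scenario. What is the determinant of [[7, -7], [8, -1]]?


For a 2x2 matrix [[a, b], [c, d]], det = a*d - b*c.
a = 7, b = -7, c = 8, d = -1
a*d = 7 * -1 = -7
b*c = -7 * 8 = -56
det = -7 - -56 = 49

49


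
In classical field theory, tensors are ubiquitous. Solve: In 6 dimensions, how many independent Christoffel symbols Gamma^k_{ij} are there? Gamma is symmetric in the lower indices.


Christoffel symbols Gamma^k_{ij} are symmetric in i,j, so there are d * d(d+1)/2 independent symbols.
d = 6
d(d+1)/2 = 6 * 7 / 2 = 21
Total = 6 * 21 = 126

126


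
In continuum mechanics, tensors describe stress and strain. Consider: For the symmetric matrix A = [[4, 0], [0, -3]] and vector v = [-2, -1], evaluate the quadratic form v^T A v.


First compute Av:
(Av)_1 = 4*-2 + 0*-1 = -8
(Av)_2 = 0*-2 + -3*-1 = 3
Av = [-8, 3]
Then v^T (Av) = -2*-8 + -1*3
= 16 + -3 = 13

13


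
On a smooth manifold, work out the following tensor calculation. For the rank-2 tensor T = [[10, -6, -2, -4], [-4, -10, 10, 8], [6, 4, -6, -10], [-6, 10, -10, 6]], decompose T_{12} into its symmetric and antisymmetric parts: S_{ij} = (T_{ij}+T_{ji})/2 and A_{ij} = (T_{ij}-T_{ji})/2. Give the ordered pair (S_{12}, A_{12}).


T_{12} = -6
T_{21} = -4
S_{12} = (-6 + -4)/2 = -10/2 = -5
A_{12} = (-6 - -4)/2 = -2/2 = -1
Check: S + A = -5 + -1 = -6 = T_{12}.

(-5, -1)


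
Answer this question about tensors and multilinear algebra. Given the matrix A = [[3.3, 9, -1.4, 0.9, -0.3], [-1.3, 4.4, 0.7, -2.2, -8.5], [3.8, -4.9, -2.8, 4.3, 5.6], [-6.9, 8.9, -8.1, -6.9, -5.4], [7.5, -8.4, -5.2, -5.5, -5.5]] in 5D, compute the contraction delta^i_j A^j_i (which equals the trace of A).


The contraction (trace) of a rank-2 tensor is the sum of its diagonal elements.
Diagonal entries: A[1,1] = 3.3, A[2,2] = 4.4, A[3,3] = -2.8, A[4,4] = -6.9, A[5,5] = -5.5
Tr(A) = 3.3 + 4.4 + -2.8 + -6.9 + -5.5 = -7.5

-7.5


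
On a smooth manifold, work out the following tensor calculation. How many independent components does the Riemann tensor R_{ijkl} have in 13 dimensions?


The Riemann tensor in d dimensions has d^2(d^2 - 1)/12 independent components.
d = 13, so d^2 = 169
d^2 - 1 = 168
d^2(d^2 - 1) = 169 * 168 = 28392
Divide by 12: 28392 / 12 = 2366

2366


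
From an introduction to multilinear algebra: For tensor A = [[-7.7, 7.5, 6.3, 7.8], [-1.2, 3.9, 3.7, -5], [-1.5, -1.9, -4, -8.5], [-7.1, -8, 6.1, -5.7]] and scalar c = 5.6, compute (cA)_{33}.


Scalar multiplication: (cA)_{ij} = c * A_{ij}.
c = 5.6
A_{33} = -4
(cA)_{33} = 5.6 * -4 = -22.4

-22.4


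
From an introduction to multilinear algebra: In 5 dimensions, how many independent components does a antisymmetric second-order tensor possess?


A antisymmetric rank-2 tensor in d dimensions has d(d-1)/2 independent components.
d = 5
d(d-1)/2 = 5 * 4 / 2 = 20 / 2 = 10

10


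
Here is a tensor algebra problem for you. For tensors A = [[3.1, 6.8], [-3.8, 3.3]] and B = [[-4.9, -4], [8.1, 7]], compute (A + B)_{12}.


Tensor addition is component-wise: (A + B)_{ij} = A_{ij} + B_{ij}.
A_{12} = 6.8
B_{12} = -4
(A + B)_{12} = 6.8 + -4 = 2.8

2.8


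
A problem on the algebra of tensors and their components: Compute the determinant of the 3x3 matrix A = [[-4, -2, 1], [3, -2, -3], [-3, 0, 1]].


Expanding along the first row, det(A) = a11*M_11 - a12*M_12 + a13*M_13, where M_1j is the (1,j) minor.
Minor M_11 = -2*1 - -3*0 = -2
Minor M_12 = 3*1 - -3*-3 = -6
Minor M_13 = 3*0 - -2*-3 = -6
det = -4*(-2) - -2*(-6) + 1*(-6)
    = 8 - 12 + -6
    = -10

-10


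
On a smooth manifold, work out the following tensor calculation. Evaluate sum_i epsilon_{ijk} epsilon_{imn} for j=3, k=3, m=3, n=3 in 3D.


Using the identity: epsilon_{ijk} epsilon_{imn} = delta_{jm} delta_{kn} - delta_{jn} delta_{km}.
delta_{33} = 1
delta_{33} = 1
delta_{33} = 1
delta_{33} = 1
Result = 1 * 1 - 1 * 1 = 1 - 1 = 0

0


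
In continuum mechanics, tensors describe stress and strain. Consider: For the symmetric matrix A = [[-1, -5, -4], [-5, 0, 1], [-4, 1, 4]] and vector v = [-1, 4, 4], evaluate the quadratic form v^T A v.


First compute Av:
(Av)_1 = -1*-1 + -5*4 + -4*4 = -35
(Av)_2 = -5*-1 + 0*4 + 1*4 = 9
(Av)_3 = -4*-1 + 1*4 + 4*4 = 24
Av = [-35, 9, 24]
Then v^T (Av) = -1*-35 + 4*9 + 4*24
= 35 + 36 + 96 = 167

167


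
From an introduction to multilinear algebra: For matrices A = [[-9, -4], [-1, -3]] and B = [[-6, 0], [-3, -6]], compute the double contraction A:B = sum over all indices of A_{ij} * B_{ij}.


A:B = sum over all i,j of A_{ij} * B_{ij}.
Row 1: -9*-6=54, -4*0=0 => row sum = 54
Row 2: -1*-3=3, -3*-6=18 => row sum = 21
Total = 54 + 21 = 75

75


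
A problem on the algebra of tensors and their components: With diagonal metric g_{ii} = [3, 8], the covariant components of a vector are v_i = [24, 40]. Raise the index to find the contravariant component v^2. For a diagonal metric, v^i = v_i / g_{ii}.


To raise an index with a diagonal metric: v^i = v_i / g_{ii}.
For index 2: v_2 = 40, g_{22} = 8
v^2 = 40 / 8 = 5

5


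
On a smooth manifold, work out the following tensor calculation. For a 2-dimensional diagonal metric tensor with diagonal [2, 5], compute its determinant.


For a diagonal metric, the determinant is the product of diagonal entries.
Diagonal entries: 2, 5
det(g) = 2 * 5 = 10

10


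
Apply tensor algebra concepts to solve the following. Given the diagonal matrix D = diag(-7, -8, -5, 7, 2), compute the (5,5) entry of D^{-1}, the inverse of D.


For a diagonal matrix, the inverse has entries (D^{-1})_{ii} = 1/d_{ii}.
The diagonal entries are: d_{11} = -7, d_{22} = -8, d_{33} = -5, d_{44} = 7, d_{55} = 2
We need (D^{-1})_{55} = 1/d_{55} = 1/2 = 1/2

1/2


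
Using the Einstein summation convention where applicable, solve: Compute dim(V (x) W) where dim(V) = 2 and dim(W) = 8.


The dimension of a tensor product is the product of dimensions.
dim(V) = 2, dim(W) = 8
dim(V (x) W) = 2 * 8 = 16

16


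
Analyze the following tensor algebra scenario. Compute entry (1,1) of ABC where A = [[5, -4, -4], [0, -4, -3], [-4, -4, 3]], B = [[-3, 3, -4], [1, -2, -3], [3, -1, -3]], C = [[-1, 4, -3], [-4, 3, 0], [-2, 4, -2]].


(ABC)_{11} = sum_m (AB)_{1m} C_{m1}. First compute row 1 of AB.
(AB)_{11} = 5*-3 + -4*1 + -4*3 = -31
(AB)_{12} = 5*3 + -4*-2 + -4*-1 = 27
(AB)_{13} = 5*-4 + -4*-3 + -4*-3 = 4
Now contract with column 1 of C:
(AB)_{11} * C_{11} = -31 * -1 = 31
(AB)_{12} * C_{21} = 27 * -4 = -108
(AB)_{13} * C_{31} = 4 * -2 = -8
(ABC)_{11} = 31 + -108 + -8 = -85

-85


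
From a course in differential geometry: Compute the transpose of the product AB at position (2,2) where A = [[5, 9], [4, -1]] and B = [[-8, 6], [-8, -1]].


(AB)^T_{ij} = (AB)_{ji} = sum_k A_{jk} B_{ki}.
For i=2, j=2 we need (AB)_{22}:
A_{21} * B_{12} = 4 * 6 = 24
A_{22} * B_{22} = -1 * -1 = 1
Sum = 24 + 1 = 25

25


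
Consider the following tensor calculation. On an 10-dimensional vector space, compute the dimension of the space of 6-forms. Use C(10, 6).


The dimension of the space of p-forms on an n-dimensional space is C(n, p).
n = 10, p = 6
C(10, 6) = 10! / (6! * 4!) = 210

210


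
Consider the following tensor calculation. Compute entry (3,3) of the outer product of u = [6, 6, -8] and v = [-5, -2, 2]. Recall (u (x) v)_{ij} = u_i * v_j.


The outer product entry T_{ij} = u_i * v_j.
We need i=3, j=3.
u_3 = -8, v_3 = 2
T_{3,3} = -8 * 2 = -16

-16


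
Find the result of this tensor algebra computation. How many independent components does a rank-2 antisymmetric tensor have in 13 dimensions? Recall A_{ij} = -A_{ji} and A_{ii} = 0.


An antisymmetric rank-2 tensor satisfies A_{ij} = -A_{ji}, so diagonal entries are zero.
The independent components are the upper-triangular entries: C(n, 2) = n(n-1)/2.
n = 13
C(13, 2) = 13 * 12 / 2 = 156 / 2 = 78

78


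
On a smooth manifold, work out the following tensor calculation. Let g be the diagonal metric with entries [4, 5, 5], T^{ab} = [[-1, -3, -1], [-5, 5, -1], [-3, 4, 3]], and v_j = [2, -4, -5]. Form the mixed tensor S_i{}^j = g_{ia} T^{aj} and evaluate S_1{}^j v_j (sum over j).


Step 1: lower the first index. For a diagonal metric, g_{ia} T^{aj} = g_{ii} T^{ij} (no sum on i).
g_{11} = 4
S_1{}^1 = 4 * T^{11} = 4 * -1 = -4
S_1{}^2 = 4 * T^{12} = 4 * -3 = -12
S_1{}^3 = 4 * T^{13} = 4 * -1 = -4
Step 2: contract S_1{}^j with v_j.
S_1{}^1 * v_1 = -4 * 2 = -8
S_1{}^2 * v_2 = -12 * -4 = 48
S_1{}^3 * v_3 = -4 * -5 = 20
Result = -8 + 48 + 20 = 60

60
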